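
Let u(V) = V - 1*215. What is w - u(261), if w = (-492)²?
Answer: 242018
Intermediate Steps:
u(V) = -215 + V (u(V) = V - 215 = -215 + V)
w = 242064
w - u(261) = 242064 - (-215 + 261) = 242064 - 1*46 = 242064 - 46 = 242018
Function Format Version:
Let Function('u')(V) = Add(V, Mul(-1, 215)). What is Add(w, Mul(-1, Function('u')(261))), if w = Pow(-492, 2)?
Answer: 242018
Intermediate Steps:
Function('u')(V) = Add(-215, V) (Function('u')(V) = Add(V, -215) = Add(-215, V))
w = 242064
Add(w, Mul(-1, Function('u')(261))) = Add(242064, Mul(-1, Add(-215, 261))) = Add(242064, Mul(-1, 46)) = Add(242064, -46) = 242018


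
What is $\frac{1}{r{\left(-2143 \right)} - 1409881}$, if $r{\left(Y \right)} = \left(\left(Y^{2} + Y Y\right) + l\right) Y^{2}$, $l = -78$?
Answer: $\frac{1}{42180816014299} \approx 2.3707 \cdot 10^{-14}$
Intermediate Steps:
$r{\left(Y \right)} = Y^{2} \left(-78 + 2 Y^{2}\right)$ ($r{\left(Y \right)} = \left(\left(Y^{2} + Y Y\right) - 78\right) Y^{2} = \left(\left(Y^{2} + Y^{2}\right) - 78\right) Y^{2} = \left(2 Y^{2} - 78\right) Y^{2} = \left(-78 + 2 Y^{2}\right) Y^{2} = Y^{2} \left(-78 + 2 Y^{2}\right)$)
$\frac{1}{r{\left(-2143 \right)} - 1409881} = \frac{1}{2 \left(-2143\right)^{2} \left(-39 + \left(-2143\right)^{2}\right) - 1409881} = \frac{1}{2 \cdot 4592449 \left(-39 + 4592449\right) - 1409881} = \frac{1}{2 \cdot 4592449 \cdot 4592410 - 1409881} = \frac{1}{42180817424180 - 1409881} = \frac{1}{42180816014299}$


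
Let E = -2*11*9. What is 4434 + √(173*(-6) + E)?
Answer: 4434 + 2*I*√309 ≈ 4434.0 + 35.157*I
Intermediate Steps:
E = -198 (E = -22*9 = -198)
4434 + √(173*(-6) + E) = 4434 + √(173*(-6) - 198) = 4434 + √(-1038 - 198) = 4434 + √(-1236) = 4434 + 2*I*√309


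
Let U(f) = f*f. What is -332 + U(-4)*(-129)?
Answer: -2396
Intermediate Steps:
U(f) = f²
-332 + U(-4)*(-129) = -332 + (-4)²*(-129) = -332 + 16*(-129) = -332 - 2064 = -2396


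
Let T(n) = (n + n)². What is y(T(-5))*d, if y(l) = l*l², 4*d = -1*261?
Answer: -65250000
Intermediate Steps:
d = -261/4 (d = (-1*261)/4 = (¼)*(-261) = -261/4 ≈ -65.250)
T(n) = 4*n² (T(n) = (2*n)² = 4*n²)
y(l) = l³
y(T(-5))*d = (4*(-5)²)³*(-261/4) = (4*25)³*(-261/4) = 100³*(-261/4) = 1000000*(-261/4) = -65250000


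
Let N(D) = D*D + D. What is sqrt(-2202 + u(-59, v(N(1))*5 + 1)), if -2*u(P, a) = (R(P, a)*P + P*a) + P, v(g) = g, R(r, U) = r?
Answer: I*sqrt(14354)/2 ≈ 59.904*I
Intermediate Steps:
N(D) = D + D**2 (N(D) = D**2 + D = D + D**2)
u(P, a) = -P/2 - P**2/2 - P*a/2 (u(P, a) = -((P*P + P*a) + P)/2 = -((P**2 + P*a) + P)/2 = -(P + P**2 + P*a)/2 = -P/2 - P**2/2 - P*a/2)
sqrt(-2202 + u(-59, v(N(1))*5 + 1)) = sqrt(-2202 - 1/2*(-59)*(1 - 59 + ((1*(1 + 1))*5 + 1))) = sqrt(-2202 - 1/2*(-59)*(1 - 59 + ((1*2)*5 + 1))) = sqrt(-2202 - 1/2*(-59)*(1 - 59 + (2*5 + 1))) = sqrt(-2202 - 1/2*(-59)*(1 - 59 + (10 + 1))) = sqrt(-2202 - 1/2*(-59)*(1 - 59 + 11)) = sqrt(-2202 - 1/2*(-59)*(-47)) = sqrt(-2202 - 2773/2) = sqrt(-7177/2) = I*sqrt(14354)/2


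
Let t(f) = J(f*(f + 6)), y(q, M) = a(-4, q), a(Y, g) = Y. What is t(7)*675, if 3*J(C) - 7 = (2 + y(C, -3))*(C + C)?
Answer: -80325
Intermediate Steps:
y(q, M) = -4
J(C) = 7/3 - 4*C/3 (J(C) = 7/3 + ((2 - 4)*(C + C))/3 = 7/3 + (-4*C)/3 = 7/3 - 4*C/3)
t(f) = 7/3 - 4*f*(6 + f)/3 (t(f) = 7/3 - 4*f*(f + 6)/3 = 7/3 - 4*f*(6 + f)/3)
t(7)*675 = (7/3 - 4/3*7*(6 + 7))*675 = (7/3 - 4/3*7*13)*675 = (7/3 - 364/3)*675 = -119*675 = -80325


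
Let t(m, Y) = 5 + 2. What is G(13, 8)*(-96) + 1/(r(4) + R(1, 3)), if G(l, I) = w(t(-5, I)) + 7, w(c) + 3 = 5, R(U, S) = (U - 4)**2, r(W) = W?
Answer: -11231/13 ≈ -863.92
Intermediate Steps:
R(U, S) = (-4 + U)**2
t(m, Y) = 7
w(c) = 2 (w(c) = -3 + 5 = 2)
G(l, I) = 9 (G(l, I) = 2 + 7 = 9)
G(13, 8)*(-96) + 1/(r(4) + R(1, 3)) = 9*(-96) + 1/(4 + (-4 + 1)**2) = -864 + 1/(4 + (-3)**2) = -864 + 1/(4 + 9) = -864 + 1/13 = -11231/13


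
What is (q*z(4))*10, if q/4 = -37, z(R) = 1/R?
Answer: -370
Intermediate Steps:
q = -148 (q = 4*(-37) = -148)
(q*z(4))*10 = -148/4*10 = -148*1/4*10 = -37*10 = -370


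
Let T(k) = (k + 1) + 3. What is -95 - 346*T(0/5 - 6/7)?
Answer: -8277/7 ≈ -1182.4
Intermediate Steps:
T(k) = 4 + k (T(k) = (1 + k) + 3 = 4 + k)
-95 - 346*T(0/5 - 6/7) = -95 - 346*(4 + (0/5 - 6/7)) = -95 - 346*(4 + (0*(1/5) - 6*1/7)) = -95 - 346*(4 + (0 - 6/7)) = -95 - 346*(4 - 6/7) = -95 - 346*22/7 = -95 - 7612/7 = -8277/7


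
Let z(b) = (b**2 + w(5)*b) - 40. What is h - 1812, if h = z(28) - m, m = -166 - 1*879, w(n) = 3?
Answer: 61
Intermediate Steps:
m = -1045 (m = -166 - 879 = -1045)
z(b) = -40 + b**2 + 3*b (z(b) = (b**2 + 3*b) - 40 = -40 + b**2 + 3*b)
h = 1873 (h = (-40 + 28**2 + 3*28) - 1*(-1045) = (-40 + 784 + 84) + 1045 = 828 + 1045 = 1873)
h - 1812 = 1873 - 1812 = 61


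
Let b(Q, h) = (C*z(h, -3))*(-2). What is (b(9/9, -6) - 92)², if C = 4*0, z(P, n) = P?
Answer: 8464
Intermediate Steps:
C = 0
b(Q, h) = 0 (b(Q, h) = (0*h)*(-2) = 0*(-2) = 0)
(b(9/9, -6) - 92)² = (0 - 92)² = (-92)² = 8464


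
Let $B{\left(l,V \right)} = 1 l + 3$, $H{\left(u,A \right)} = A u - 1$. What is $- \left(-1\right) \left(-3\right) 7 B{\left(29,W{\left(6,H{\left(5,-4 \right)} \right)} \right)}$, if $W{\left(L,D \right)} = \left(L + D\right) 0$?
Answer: $-672$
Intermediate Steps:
$H{\left(u,A \right)} = -1 + A u$
$W{\left(L,D \right)} = 0$ ($W{\left(L,D \right)} = \left(D + L\right) 0 = 0$)
$B{\left(l,V \right)} = 3 + l$ ($B{\left(l,V \right)} = l + 3 = 3 + l$)
$- \left(-1\right) \left(-3\right) 7 B{\left(29,W{\left(6,H{\left(5,-4 \right)} \right)} \right)} = - \left(-1\right) \left(-3\right) 7 \left(3 + 29\right) = - 3 \cdot 7 \cdot 32 = \left(-1\right) 21 \cdot 32 = \left(-21\right) 32 = -672$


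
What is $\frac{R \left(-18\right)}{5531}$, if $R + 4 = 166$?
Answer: $- \frac{2916}{5531} \approx -0.52721$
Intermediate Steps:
$R = 162$ ($R = -4 + 166 = 162$)
$\frac{R \left(-18\right)}{5531} = \frac{162 \left(-18\right)}{5531} = \left(-2916\right) \frac{1}{5531} = - \frac{2916}{5531}$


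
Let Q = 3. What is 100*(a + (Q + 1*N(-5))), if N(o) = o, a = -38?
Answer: -4000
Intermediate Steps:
100*(a + (Q + 1*N(-5))) = 100*(-38 + (3 + 1*(-5))) = 100*(-38 + (3 - 5)) = 100*(-38 - 2) = 100*(-40) = -4000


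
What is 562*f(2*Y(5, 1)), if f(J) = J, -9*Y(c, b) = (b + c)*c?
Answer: -11240/3 ≈ -3746.7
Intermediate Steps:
Y(c, b) = -c*(b + c)/9 (Y(c, b) = -(b + c)*c/9 = -c*(b + c)/9)
562*f(2*Y(5, 1)) = 562*(2*(-⅑*5*(1 + 5))) = 562*(2*(-⅑*5*6)) = 562*(2*(-10/3)) = 562*(-20/3) = -11240/3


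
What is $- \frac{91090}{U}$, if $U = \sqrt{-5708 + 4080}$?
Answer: $\frac{45545 i \sqrt{407}}{407} \approx 2257.6 i$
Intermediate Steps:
$U = 2 i \sqrt{407}$ ($U = \sqrt{-1628} = 2 i \sqrt{407} \approx 40.349 i$)
$- \frac{91090}{U} = - \frac{91090}{2 i \sqrt{407}} = - 91090 \left(- \frac{i \sqrt{407}}{814}\right) = \frac{45545 i \sqrt{407}}{407}$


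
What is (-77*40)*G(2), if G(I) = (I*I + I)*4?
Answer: -73920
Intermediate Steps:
G(I) = 4*I + 4*I² (G(I) = (I² + I)*4 = (I + I²)*4 = 4*I + 4*I²)
(-77*40)*G(2) = (-77*40)*(4*2*(1 + 2)) = -12320*2*3 = -3080*24 = -73920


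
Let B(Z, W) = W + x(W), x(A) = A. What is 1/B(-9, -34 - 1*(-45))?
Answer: 1/22 ≈ 0.045455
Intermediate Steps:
B(Z, W) = 2*W (B(Z, W) = W + W = 2*W)
1/B(-9, -34 - 1*(-45)) = 1/(2*(-34 - 1*(-45))) = 1/(2*(-34 + 45)) = 1/(2*11) = 1/22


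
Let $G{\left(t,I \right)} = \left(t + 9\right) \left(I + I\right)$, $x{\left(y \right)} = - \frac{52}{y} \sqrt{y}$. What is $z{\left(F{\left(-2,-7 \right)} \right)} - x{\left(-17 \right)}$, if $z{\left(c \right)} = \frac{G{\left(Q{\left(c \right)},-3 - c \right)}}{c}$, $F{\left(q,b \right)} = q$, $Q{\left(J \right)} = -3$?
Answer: $6 - \frac{52 i \sqrt{17}}{17} \approx 6.0 - 12.612 i$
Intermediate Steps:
$x{\left(y \right)} = - \frac{52}{\sqrt{y}}$
$G{\left(t,I \right)} = 2 I \left(9 + t\right)$ ($G{\left(t,I \right)} = \left(9 + t\right) 2 I = 2 I \left(9 + t\right)$)
$z{\left(c \right)} = \frac{-36 - 12 c}{c}$ ($z{\left(c \right)} = \frac{2 \left(-3 - c\right) \left(9 - 3\right)}{c} = \frac{2 \left(-3 - c\right) 6}{c} = \frac{-36 - 12 c}{c}$)
$z{\left(F{\left(-2,-7 \right)} \right)} - x{\left(-17 \right)} = \left(-12 - \frac{36}{-2}\right) - - \frac{52}{i \sqrt{17}} = \left(-12 - -18\right) - - 52 \left(- \frac{i \sqrt{17}}{17}\right) = \left(-12 + 18\right) - \frac{52 i \sqrt{17}}{17} = 6 - \frac{52 i \sqrt{17}}{17}$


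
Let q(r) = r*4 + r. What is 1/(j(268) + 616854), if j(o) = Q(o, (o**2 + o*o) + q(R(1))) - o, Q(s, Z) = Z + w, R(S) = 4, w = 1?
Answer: 1/760255 ≈ 1.3153e-6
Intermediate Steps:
q(r) = 5*r (q(r) = 4*r + r = 5*r)
Q(s, Z) = 1 + Z (Q(s, Z) = Z + 1 = 1 + Z)
j(o) = 21 - o + 2*o**2 (j(o) = (1 + ((o**2 + o*o) + 5*4)) - o = (1 + ((o**2 + o**2) + 20)) - o = (1 + (2*o**2 + 20)) - o = (1 + (20 + 2*o**2)) - o = (21 + 2*o**2) - o = 21 - o + 2*o**2)
1/(j(268) + 616854) = 1/((21 - 1*268 + 2*268**2) + 616854) = 1/((21 - 268 + 2*71824) + 616854) = 1/((21 - 268 + 143648) + 616854) = 1/(143401 + 616854) = 1/760255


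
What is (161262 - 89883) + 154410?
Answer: 225789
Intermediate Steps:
(161262 - 89883) + 154410 = 71379 + 154410 = 225789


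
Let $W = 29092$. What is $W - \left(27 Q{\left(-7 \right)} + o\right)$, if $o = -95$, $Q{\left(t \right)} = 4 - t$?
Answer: $28890$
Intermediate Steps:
$W - \left(27 Q{\left(-7 \right)} + o\right) = 29092 - \left(27 \left(4 - -7\right) - 95\right) = 29092 - \left(27 \left(4 + 7\right) - 95\right) = 29092 - \left(27 \cdot 11 - 95\right) = 29092 - \left(297 - 95\right) = 29092 - 202 = 28890$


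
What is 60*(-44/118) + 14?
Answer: -494/59 ≈ -8.3729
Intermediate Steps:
60*(-44/118) + 14 = 60*(-44*1/118) + 14 = 60*(-22/59) + 14 = -1320/59 + 14 = -494/59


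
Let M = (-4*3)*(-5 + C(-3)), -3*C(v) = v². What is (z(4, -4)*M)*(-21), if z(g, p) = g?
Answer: -8064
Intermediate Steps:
C(v) = -v²/3
M = 96 (M = (-4*3)*(-5 - ⅓*(-3)²) = -12*(-5 - ⅓*9) = -12*(-5 - 3) = -12*(-8) = 96)
(z(4, -4)*M)*(-21) = (4*96)*(-21) = 384*(-21) = -8064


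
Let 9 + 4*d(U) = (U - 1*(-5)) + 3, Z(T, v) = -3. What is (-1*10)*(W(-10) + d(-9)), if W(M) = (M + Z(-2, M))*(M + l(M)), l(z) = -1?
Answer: -1405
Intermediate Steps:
W(M) = (-1 + M)*(-3 + M) (W(M) = (M - 3)*(M - 1) = (-3 + M)*(-1 + M) = (-1 + M)*(-3 + M))
d(U) = -1/4 + U/4 (d(U) = -9/4 + ((U - 1*(-5)) + 3)/4 = -9/4 + ((U + 5) + 3)/4 = -9/4 + ((5 + U) + 3)/4 = -9/4 + (8 + U)/4 = -9/4 + (2 + U/4) = -1/4 + U/4)
(-1*10)*(W(-10) + d(-9)) = (-1*10)*((3 + (-10)**2 - 4*(-10)) + (-1/4 + (1/4)*(-9))) = -10*((3 + 100 + 40) + (-1/4 - 9/4)) = -10*(143 - 5/2) = -10*281/2 = -1405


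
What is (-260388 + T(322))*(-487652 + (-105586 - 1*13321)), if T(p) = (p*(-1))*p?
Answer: 220831148248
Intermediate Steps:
T(p) = -p² (T(p) = (-p)*p = -p²)
(-260388 + T(322))*(-487652 + (-105586 - 1*13321)) = (-260388 - 1*322²)*(-487652 + (-105586 - 1*13321)) = (-260388 - 1*103684)*(-487652 + (-105586 - 13321)) = (-260388 - 103684)*(-487652 - 118907) = -364072*(-606559) = 220831148248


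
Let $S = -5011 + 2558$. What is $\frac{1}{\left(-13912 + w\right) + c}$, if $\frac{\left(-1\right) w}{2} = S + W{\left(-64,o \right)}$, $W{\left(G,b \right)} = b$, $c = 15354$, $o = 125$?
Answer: $\frac{1}{6098} \approx 0.00016399$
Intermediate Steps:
$S = -2453$
$w = 4656$ ($w = - 2 \left(-2453 + 125\right) = \left(-2\right) \left(-2328\right) = 4656$)
$\frac{1}{\left(-13912 + w\right) + c} = \frac{1}{\left(-13912 + 4656\right) + 15354} = \frac{1}{-9256 + 15354} = \frac{1}{6098}$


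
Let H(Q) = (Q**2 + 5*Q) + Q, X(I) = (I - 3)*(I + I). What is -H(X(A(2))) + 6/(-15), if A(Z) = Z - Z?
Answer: -2/5 ≈ -0.40000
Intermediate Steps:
A(Z) = 0
X(I) = 2*I*(-3 + I) (X(I) = (-3 + I)*(2*I) = 2*I*(-3 + I))
H(Q) = Q**2 + 6*Q
-H(X(A(2))) + 6/(-15) = -2*0*(-3 + 0)*(6 + 2*0*(-3 + 0)) + 6/(-15) = -2*0*(-3)*(6 + 2*0*(-3)) + 6*(-1/15) = -0*(6 + 0) - 2/5 = -0*6 - 2/5 = -1*0 - 2/5 = 0 - 2/5 = -2/5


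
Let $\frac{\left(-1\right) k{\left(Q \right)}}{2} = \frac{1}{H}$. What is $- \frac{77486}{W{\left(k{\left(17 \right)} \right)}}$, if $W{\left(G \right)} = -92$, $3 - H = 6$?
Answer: $\frac{38743}{46} \approx 842.24$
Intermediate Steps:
$H = -3$ ($H = 3 - 6 = -3$)
$k{\left(Q \right)} = \frac{2}{3}$ ($k{\left(Q \right)} = - \frac{2}{-3} = \left(-2\right) \left(- \frac{1}{3}\right) = \frac{2}{3}$)
$- \frac{77486}{W{\left(k{\left(17 \right)} \right)}} = - \frac{77486}{-92} = \left(-77486\right) \left(- \frac{1}{92}\right) = \frac{38743}{46}$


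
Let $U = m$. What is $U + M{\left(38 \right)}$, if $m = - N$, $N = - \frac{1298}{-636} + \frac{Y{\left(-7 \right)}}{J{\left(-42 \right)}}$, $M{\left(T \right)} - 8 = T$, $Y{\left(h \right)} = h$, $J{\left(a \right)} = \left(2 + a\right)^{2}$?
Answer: $\frac{11184313}{254400} \approx 43.964$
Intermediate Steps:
$M{\left(T \right)} = 8 + T$
$N = \frac{518087}{254400}$ ($N = - \frac{1298}{-636} - \frac{7}{\left(2 - 42\right)^{2}} = \left(-1298\right) \left(- \frac{1}{636}\right) - \frac{7}{\left(-40\right)^{2}} = \frac{649}{318} - \frac{7}{1600} = \frac{518087}{254400} \approx 2.0365$)
$m = - \frac{518087}{254400}$ ($m = \left(-1\right) \frac{518087}{254400} = - \frac{518087}{254400} \approx -2.0365$)
$U = - \frac{518087}{254400} \approx -2.0365$
$U + M{\left(38 \right)} = - \frac{518087}{254400} + \left(8 + 38\right) = - \frac{518087}{254400} + 46 = \frac{11184313}{254400}$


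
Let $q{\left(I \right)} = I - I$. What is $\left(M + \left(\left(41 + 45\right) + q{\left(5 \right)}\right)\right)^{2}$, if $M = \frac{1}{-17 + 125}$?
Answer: $\frac{86285521}{11664} \approx 7397.6$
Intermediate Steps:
$q{\left(I \right)} = 0$
$M = \frac{1}{108} \approx 0.0092593$
$\left(M + \left(\left(41 + 45\right) + q{\left(5 \right)}\right)\right)^{2} = \left(\frac{1}{108} + \left(\left(41 + 45\right) + 0\right)\right)^{2} = \left(\frac{1}{108} + \left(86 + 0\right)\right)^{2} = \left(\frac{1}{108} + 86\right)^{2} = \left(\frac{9289}{108}\right)^{2} = \frac{86285521}{11664}$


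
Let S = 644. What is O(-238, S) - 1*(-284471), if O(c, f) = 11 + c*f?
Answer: 131210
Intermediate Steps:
O(-238, S) - 1*(-284471) = (11 - 238*644) - 1*(-284471) = (11 - 153272) + 284471 = -153261 + 284471 = 131210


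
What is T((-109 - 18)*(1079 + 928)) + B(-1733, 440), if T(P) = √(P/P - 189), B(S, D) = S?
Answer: -1733 + 2*I*√47 ≈ -1733.0 + 13.711*I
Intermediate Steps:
T(P) = 2*I*√47 (T(P) = √(1 - 189) = √(-188) = 2*I*√47)
T((-109 - 18)*(1079 + 928)) + B(-1733, 440) = 2*I*√47 - 1733 = -1733 + 2*I*√47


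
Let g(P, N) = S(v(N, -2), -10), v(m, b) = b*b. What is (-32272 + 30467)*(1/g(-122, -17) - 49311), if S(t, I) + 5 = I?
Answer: 267019426/3 ≈ 8.9006e+7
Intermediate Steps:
v(m, b) = b²
S(t, I) = -5 + I
g(P, N) = -15 (g(P, N) = -5 - 10 = -15)
(-32272 + 30467)*(1/g(-122, -17) - 49311) = (-32272 + 30467)*(1/(-15) - 49311) = -1805*(-1/15 - 49311) = -1805*(-739666/15) = 267019426/3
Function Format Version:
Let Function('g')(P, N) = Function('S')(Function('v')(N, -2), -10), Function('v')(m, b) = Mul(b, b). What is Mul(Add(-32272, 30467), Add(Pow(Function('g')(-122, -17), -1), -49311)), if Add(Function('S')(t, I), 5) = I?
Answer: Rational(267019426, 3) ≈ 8.9006e+7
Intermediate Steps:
Function('v')(m, b) = Pow(b, 2)
Function('S')(t, I) = Add(-5, I)
Function('g')(P, N) = -15 (Function('g')(P, N) = Add(-5, -10) = -15)
Mul(Add(-32272, 30467), Add(Pow(Function('g')(-122, -17), -1), -49311)) = Mul(Add(-32272, 30467), Add(Pow(-15, -1), -49311)) = Mul(-1805, Add(Rational(-1, 15), -49311)) = Mul(-1805, Rational(-739666, 15)) = Rational(267019426, 3)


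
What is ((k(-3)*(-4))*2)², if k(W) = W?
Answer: 576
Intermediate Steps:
((k(-3)*(-4))*2)² = (-3*(-4)*2)² = (12*2)² = 24² = 576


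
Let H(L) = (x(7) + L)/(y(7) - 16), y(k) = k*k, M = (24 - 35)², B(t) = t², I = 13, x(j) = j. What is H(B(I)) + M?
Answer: 379/3 ≈ 126.33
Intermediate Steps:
M = 121 (M = (-11)² = 121)
y(k) = k²
H(L) = 7/33 + L/33 (H(L) = (7 + L)/(7² - 16) = (7 + L)/(49 - 16) = (7 + L)/33 = (7 + L)*(1/33) = 7/33 + L/33)
H(B(I)) + M = (7/33 + (1/33)*13²) + 121 = (7/33 + (1/33)*169) + 121 = (7/33 + 169/33) + 121 = 16/3 + 121 = 379/3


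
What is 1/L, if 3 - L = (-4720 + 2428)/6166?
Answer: 3083/10395 ≈ 0.29659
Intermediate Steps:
L = 10395/3083 (L = 3 - (-4720 + 2428)/6166 = 3 - (-2292)/6166 = 3 - 1*(-1146/3083) = 3 + 1146/3083 = 10395/3083 ≈ 3.3717)
1/L = 1/(10395/3083) = 3083/10395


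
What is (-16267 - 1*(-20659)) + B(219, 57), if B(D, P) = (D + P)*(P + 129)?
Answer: 55728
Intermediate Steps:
B(D, P) = (129 + P)*(D + P) (B(D, P) = (D + P)*(129 + P) = (129 + P)*(D + P))
(-16267 - 1*(-20659)) + B(219, 57) = (-16267 - 1*(-20659)) + (57² + 129*219 + 129*57 + 219*57) = (-16267 + 20659) + (3249 + 28251 + 7353 + 12483) = 4392 + 51336 = 55728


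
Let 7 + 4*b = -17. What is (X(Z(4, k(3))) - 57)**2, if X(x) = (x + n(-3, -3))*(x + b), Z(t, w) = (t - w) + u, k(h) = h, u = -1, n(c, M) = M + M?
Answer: 441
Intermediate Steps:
n(c, M) = 2*M
b = -6 (b = -7/4 + (1/4)*(-17) = -7/4 - 17/4 = -6)
Z(t, w) = -1 + t - w (Z(t, w) = (t - w) - 1 = -1 + t - w)
X(x) = (-6 + x)**2 (X(x) = (x + 2*(-3))*(x - 6) = (x - 6)*(-6 + x) = (-6 + x)*(-6 + x) = (-6 + x)**2)
(X(Z(4, k(3))) - 57)**2 = ((36 + (-1 + 4 - 1*3)**2 - 12*(-1 + 4 - 1*3)) - 57)**2 = ((36 + (-1 + 4 - 3)**2 - 12*(-1 + 4 - 3)) - 57)**2 = ((36 + 0**2 - 12*0) - 57)**2 = ((36 + 0 + 0) - 57)**2 = (36 - 57)**2 = (-21)**2 = 441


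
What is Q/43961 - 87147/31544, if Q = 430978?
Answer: 9763700765/1386705784 ≈ 7.0409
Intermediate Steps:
Q/43961 - 87147/31544 = 430978/43961 - 87147/31544 = 9763700765/1386705784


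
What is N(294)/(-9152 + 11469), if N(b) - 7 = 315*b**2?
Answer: 3889621/331 ≈ 11751.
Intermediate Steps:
N(b) = 7 + 315*b**2
N(294)/(-9152 + 11469) = (7 + 315*294**2)/(-9152 + 11469) = (7 + 315*86436)/2317 = (7 + 27227340)*(1/2317) = 27227347*(1/2317) = 3889621/331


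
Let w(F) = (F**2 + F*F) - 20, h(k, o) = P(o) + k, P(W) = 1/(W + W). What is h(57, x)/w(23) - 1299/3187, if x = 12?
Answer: -27997685/79394544 ≈ -0.35264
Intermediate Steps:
P(W) = 1/(2*W)
h(k, o) = k + 1/(2*o) (h(k, o) = 1/(2*o) + k = k + 1/(2*o))
w(F) = -20 + 2*F**2 (w(F) = (F**2 + F**2) - 20 = 2*F**2 - 20 = -20 + 2*F**2)
h(57, x)/w(23) - 1299/3187 = (57 + (1/2)/12)/(-20 + 2*23**2) - 1299/3187 = (57 + (1/2)*(1/12))/(-20 + 2*529) - 1299*1/3187 = (57 + 1/24)/(-20 + 1058) - 1299/3187 = (1369/24)/1038 - 1299/3187 = (1369/24)*(1/1038) - 1299/3187 = 1369/24912 - 1299/3187 = -27997685/79394544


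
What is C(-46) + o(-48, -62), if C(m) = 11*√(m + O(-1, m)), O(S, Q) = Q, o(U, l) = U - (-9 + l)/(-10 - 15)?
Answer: -1271/25 + 22*I*√23 ≈ -50.84 + 105.51*I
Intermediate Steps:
o(U, l) = -9/25 + U + l/25 (o(U, l) = U - (-9 + l)/(-25) = U - (-9 + l)*(-1)/25 = U - (9/25 - l/25) = U + (-9/25 + l/25) = -9/25 + U + l/25)
C(m) = 11*√2*√m (C(m) = 11*√(m + m) = 11*√(2*m) = 11*(√2*√m) = 11*√2*√m)
C(-46) + o(-48, -62) = 11*√2*√(-46) + (-9/25 - 48 + (1/25)*(-62)) = 11*√2*(I*√46) + (-9/25 - 48 - 62/25) = 22*I*√23 - 1271/25 = -1271/25 + 22*I*√23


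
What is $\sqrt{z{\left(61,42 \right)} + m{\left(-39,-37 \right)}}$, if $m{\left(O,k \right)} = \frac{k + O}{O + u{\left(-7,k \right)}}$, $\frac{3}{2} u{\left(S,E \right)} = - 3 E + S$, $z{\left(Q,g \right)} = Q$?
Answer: $\frac{\sqrt{484393}}{91} \approx 7.6482$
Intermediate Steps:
$u{\left(S,E \right)} = - 2 E + \frac{2 S}{3}$ ($u{\left(S,E \right)} = \frac{2 \left(- 3 E + S\right)}{3} = \frac{2 \left(S - 3 E\right)}{3} = - 2 E + \frac{2 S}{3}$)
$m{\left(O,k \right)} = \frac{O + k}{- \frac{14}{3} + O - 2 k}$ ($m{\left(O,k \right)} = \frac{k + O}{O - \left(\frac{14}{3} + 2 k\right)} = \frac{O + k}{O - \left(\frac{14}{3} + 2 k\right)} = \frac{O + k}{- \frac{14}{3} + O - 2 k}$)
$\sqrt{z{\left(61,42 \right)} + m{\left(-39,-37 \right)}} = \sqrt{61 + \frac{3 \left(\left(-1\right) \left(-39\right) - -37\right)}{14 - -117 + 6 \left(-37\right)}} = \sqrt{61 + \frac{3 \left(39 + 37\right)}{14 + 117 - 222}} = \sqrt{61 + 3 \frac{1}{-91} \cdot 76} = \sqrt{61 + 3 \left(- \frac{1}{91}\right) 76} = \sqrt{61 - \frac{228}{91}} = \sqrt{\frac{5323}{91}} = \frac{\sqrt{484393}}{91}$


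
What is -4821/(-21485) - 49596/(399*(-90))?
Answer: 41289739/25717545 ≈ 1.6055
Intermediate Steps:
-4821/(-21485) - 49596/(399*(-90)) = -4821*(-1/21485) - 49596/(-35910) = 4821/21485 - 49596*(-1/35910) = 4821/21485 + 8266/5985 = 41289739/25717545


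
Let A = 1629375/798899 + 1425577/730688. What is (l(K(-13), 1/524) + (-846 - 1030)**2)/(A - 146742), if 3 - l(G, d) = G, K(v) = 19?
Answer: -2054412014658232320/85657713237036181 ≈ -23.984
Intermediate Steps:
l(G, d) = 3 - G
A = 2329456799723/583745912512 (A = 1629375*(1/798899) + 1425577*(1/730688) = 1629375/798899 + 1425577/730688 = 2329456799723/583745912512 ≈ 3.9905)
(l(K(-13), 1/524) + (-846 - 1030)**2)/(A - 146742) = ((3 - 1*19) + (-846 - 1030)**2)/(2329456799723/583745912512 - 146742) = ((3 - 19) + (-1876)**2)/(-85657713237036181/583745912512) = (-16 + 3519376)*(-583745912512/85657713237036181) = 3519360*(-583745912512/85657713237036181) = -2054412014658232320/85657713237036181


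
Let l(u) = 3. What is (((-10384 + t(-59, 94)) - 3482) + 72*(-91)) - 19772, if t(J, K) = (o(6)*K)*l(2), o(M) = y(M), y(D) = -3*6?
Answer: -45266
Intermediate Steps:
y(D) = -18
o(M) = -18
t(J, K) = -54*K (t(J, K) = -18*K*3 = -54*K)
(((-10384 + t(-59, 94)) - 3482) + 72*(-91)) - 19772 = (((-10384 - 54*94) - 3482) + 72*(-91)) - 19772 = (((-10384 - 5076) - 3482) - 6552) - 19772 = ((-15460 - 3482) - 6552) - 19772 = (-18942 - 6552) - 19772 = -25494 - 19772 = -45266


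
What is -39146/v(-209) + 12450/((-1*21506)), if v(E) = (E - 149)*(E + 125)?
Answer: -304067569/161682108 ≈ -1.8807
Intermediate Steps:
v(E) = (-149 + E)*(125 + E)
-39146/v(-209) + 12450/((-1*21506)) = -39146/(-18625 + (-209)² - 24*(-209)) + 12450/((-1*21506)) = -39146/(-18625 + 43681 + 5016) + 12450/(-21506) = -39146/30072 + 12450*(-1/21506) = -39146*1/30072 - 6225/10753 = -19573/15036 - 6225/10753 = -304067569/161682108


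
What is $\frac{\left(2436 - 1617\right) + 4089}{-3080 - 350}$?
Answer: $- \frac{2454}{1715} \approx -1.4309$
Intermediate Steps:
$\frac{\left(2436 - 1617\right) + 4089}{-3080 - 350} = \frac{\left(2436 - 1617\right) + 4089}{-3430} = \left(819 + 4089\right) \left(- \frac{1}{3430}\right) = 4908 \left(- \frac{1}{3430}\right) = - \frac{2454}{1715}$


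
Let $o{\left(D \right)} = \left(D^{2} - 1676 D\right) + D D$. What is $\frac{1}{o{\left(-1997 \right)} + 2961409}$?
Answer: $\frac{1}{14284399} \approx 7.0006 \cdot 10^{-8}$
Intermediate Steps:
$o{\left(D \right)} = - 1676 D + 2 D^{2}$ ($o{\left(D \right)} = \left(D^{2} - 1676 D\right) + D^{2} = - 1676 D + 2 D^{2}$)
$\frac{1}{o{\left(-1997 \right)} + 2961409} = \frac{1}{2 \left(-1997\right) \left(-838 - 1997\right) + 2961409} = \frac{1}{2 \left(-1997\right) \left(-2835\right) + 2961409} = \frac{1}{11322990 + 2961409} = \frac{1}{14284399}$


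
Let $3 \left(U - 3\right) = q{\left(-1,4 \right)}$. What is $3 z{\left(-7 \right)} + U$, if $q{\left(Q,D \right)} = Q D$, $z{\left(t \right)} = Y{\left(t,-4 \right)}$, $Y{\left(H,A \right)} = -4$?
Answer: $- \frac{31}{3} \approx -10.333$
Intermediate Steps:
$z{\left(t \right)} = -4$
$q{\left(Q,D \right)} = D Q$
$U = \frac{5}{3}$ ($U = 3 + \frac{4 \left(-1\right)}{3} = 3 + \frac{1}{3} \left(-4\right) = 3 - \frac{4}{3} = \frac{5}{3} \approx 1.6667$)
$3 z{\left(-7 \right)} + U = 3 \left(-4\right) + \frac{5}{3} = -12 + \frac{5}{3} = - \frac{31}{3}$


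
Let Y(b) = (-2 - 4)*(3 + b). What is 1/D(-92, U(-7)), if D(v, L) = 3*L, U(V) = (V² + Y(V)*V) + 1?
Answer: -1/354 ≈ -0.0028249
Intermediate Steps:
Y(b) = -18 - 6*b (Y(b) = -6*(3 + b) = -18 - 6*b)
U(V) = 1 + V² + V*(-18 - 6*V) (U(V) = (V² + (-18 - 6*V)*V) + 1 = (V² + V*(-18 - 6*V)) + 1 = 1 + V² + V*(-18 - 6*V))
1/D(-92, U(-7)) = 1/(3*(1 - 18*(-7) - 5*(-7)²)) = 1/(3*(1 + 126 - 5*49)) = 1/(3*(1 + 126 - 245)) = 1/(3*(-118)) = 1/(-354) = -1/354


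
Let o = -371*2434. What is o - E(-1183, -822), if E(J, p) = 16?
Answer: -903030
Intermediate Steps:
o = -903014
o - E(-1183, -822) = -903014 - 1*16 = -903014 - 16 = -903030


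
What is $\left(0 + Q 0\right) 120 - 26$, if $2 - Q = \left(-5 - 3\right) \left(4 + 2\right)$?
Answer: $-26$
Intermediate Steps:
$Q = 50$ ($Q = 2 - \left(-5 - 3\right) \left(4 + 2\right) = 2 - \left(-8\right) 6 = 2 - -48 = 2 + 48 = 50$)
$\left(0 + Q 0\right) 120 - 26 = \left(0 + 50 \cdot 0\right) 120 - 26 = \left(0 + 0\right) 120 - 26 = 0 \cdot 120 - 26 = 0 - 26 = -26$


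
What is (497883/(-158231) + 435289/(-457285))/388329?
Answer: -296550641414/28098190522052715 ≈ -1.0554e-5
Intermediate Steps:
(497883/(-158231) + 435289/(-457285))/388329 = (497883*(-1/158231) + 435289*(-1/457285))*(1/388329) = (-497883/158231 - 435289/457285)*(1/388329) = -296550641414/72356662835*1/388329 = -296550641414/28098190522052715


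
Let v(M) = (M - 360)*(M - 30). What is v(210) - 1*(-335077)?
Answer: 308077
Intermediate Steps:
v(M) = (-360 + M)*(-30 + M)
v(210) - 1*(-335077) = (10800 + 210² - 390*210) - 1*(-335077) = (10800 + 44100 - 81900) + 335077 = -27000 + 335077 = 308077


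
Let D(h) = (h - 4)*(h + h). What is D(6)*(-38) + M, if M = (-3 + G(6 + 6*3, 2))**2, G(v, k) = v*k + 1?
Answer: 1204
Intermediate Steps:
D(h) = 2*h*(-4 + h) (D(h) = (-4 + h)*(2*h) = 2*h*(-4 + h))
G(v, k) = 1 + k*v (G(v, k) = k*v + 1 = 1 + k*v)
M = 2116 (M = (-3 + (1 + 2*(6 + 6*3)))**2 = (-3 + (1 + 2*(6 + 18)))**2 = (-3 + (1 + 2*24))**2 = (-3 + (1 + 48))**2 = (-3 + 49)**2 = 46**2 = 2116)
D(6)*(-38) + M = (2*6*(-4 + 6))*(-38) + 2116 = (2*6*2)*(-38) + 2116 = 24*(-38) + 2116 = -912 + 2116 = 1204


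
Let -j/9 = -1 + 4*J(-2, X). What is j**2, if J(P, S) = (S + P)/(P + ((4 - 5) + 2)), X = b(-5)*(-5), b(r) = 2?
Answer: 178929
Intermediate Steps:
X = -10 (X = 2*(-5) = -10)
J(P, S) = (P + S)/(1 + P) (J(P, S) = (P + S)/(P + (-1 + 2)) = (P + S)/(P + 1) = (P + S)/(1 + P))
j = -423 (j = -9*(-1 + 4*((-2 - 10)/(1 - 2))) = -9*(-1 + 4*(-12/(-1))) = -9*(-1 + 4*(-1*(-12))) = -9*(-1 + 4*12) = -9*(-1 + 48) = -9*47 = -423)
j**2 = (-423)**2 = 178929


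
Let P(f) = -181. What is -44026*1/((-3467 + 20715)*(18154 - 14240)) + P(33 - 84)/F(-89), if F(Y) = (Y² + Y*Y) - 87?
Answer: -6456349631/531799563680 ≈ -0.012141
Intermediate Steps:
F(Y) = -87 + 2*Y² (F(Y) = (Y² + Y²) - 87 = 2*Y² - 87 = -87 + 2*Y²)
-44026*1/((-3467 + 20715)*(18154 - 14240)) + P(33 - 84)/F(-89) = -44026*1/((-3467 + 20715)*(18154 - 14240)) - 181/(-87 + 2*(-89)²) = -44026/(17248*3914) - 181/(-87 + 2*7921) = -44026/67508672 - 181/(-87 + 15842) = -44026*1/67508672 - 181/15755 = -22013/33754336 - 181*1/15755 = -22013/33754336 - 181/15755 = -6456349631/531799563680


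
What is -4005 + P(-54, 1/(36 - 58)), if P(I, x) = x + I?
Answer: -89299/22 ≈ -4059.0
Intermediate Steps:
P(I, x) = I + x
-4005 + P(-54, 1/(36 - 58)) = -4005 + (-54 + 1/(36 - 58)) = -4005 + (-54 + 1/(-22)) = -4005 + (-54 - 1/22) = -4005 - 1189/22 = -89299/22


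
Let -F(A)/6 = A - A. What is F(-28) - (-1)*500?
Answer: 500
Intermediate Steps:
F(A) = 0 (F(A) = -6*(A - A) = -6*0 = 0)
F(-28) - (-1)*500 = 0 - (-1)*500 = 0 - 1*(-500) = 0 + 500 = 500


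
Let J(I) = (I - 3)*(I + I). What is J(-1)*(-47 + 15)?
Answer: -256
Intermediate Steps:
J(I) = 2*I*(-3 + I) (J(I) = (-3 + I)*(2*I) = 2*I*(-3 + I))
J(-1)*(-47 + 15) = (2*(-1)*(-3 - 1))*(-47 + 15) = (2*(-1)*(-4))*(-32) = 8*(-32) = -256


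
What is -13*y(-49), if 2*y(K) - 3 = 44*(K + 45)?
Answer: 2249/2 ≈ 1124.5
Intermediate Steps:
y(K) = 1983/2 + 22*K (y(K) = 3/2 + (44*(K + 45))/2 = 3/2 + (44*(45 + K))/2 = 3/2 + (1980 + 44*K)/2 = 3/2 + (990 + 22*K) = 1983/2 + 22*K)
-13*y(-49) = -13*(1983/2 + 22*(-49)) = -13*(1983/2 - 1078) = -13*(-173/2) = 2249/2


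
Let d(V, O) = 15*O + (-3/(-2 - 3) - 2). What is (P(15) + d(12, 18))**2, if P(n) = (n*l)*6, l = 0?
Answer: 1803649/25 ≈ 72146.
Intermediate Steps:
P(n) = 0 (P(n) = (n*0)*6 = 0*6 = 0)
d(V, O) = -7/5 + 15*O (d(V, O) = 15*O + (-3/(-5) - 2) = 15*O + (-3*(-1/5) - 2) = 15*O + (3/5 - 2) = 15*O - 7/5 = -7/5 + 15*O)
(P(15) + d(12, 18))**2 = (0 + (-7/5 + 15*18))**2 = (0 + (-7/5 + 270))**2 = (0 + 1343/5)**2 = (1343/5)**2 = 1803649/25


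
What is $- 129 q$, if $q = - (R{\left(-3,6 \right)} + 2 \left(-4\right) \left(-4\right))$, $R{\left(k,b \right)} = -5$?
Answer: $3483$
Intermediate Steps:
$q = -27$ ($q = - (-5 + 2 \left(-4\right) \left(-4\right)) = - (-5 - -32) = - (-5 + 32) = \left(-1\right) 27 = -27$)
$- 129 q = \left(-129\right) \left(-27\right) = 3483$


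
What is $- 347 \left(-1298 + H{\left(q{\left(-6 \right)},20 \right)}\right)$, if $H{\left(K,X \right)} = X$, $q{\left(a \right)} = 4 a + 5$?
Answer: $443466$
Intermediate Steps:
$q{\left(a \right)} = 5 + 4 a$
$- 347 \left(-1298 + H{\left(q{\left(-6 \right)},20 \right)}\right) = - 347 \left(-1298 + 20\right) = \left(-347\right) \left(-1278\right) = 443466$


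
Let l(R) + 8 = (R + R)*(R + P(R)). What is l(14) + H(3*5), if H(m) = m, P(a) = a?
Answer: 791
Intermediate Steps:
l(R) = -8 + 4*R**2 (l(R) = -8 + (R + R)*(R + R) = -8 + (2*R)*(2*R) = -8 + 4*R**2)
l(14) + H(3*5) = (-8 + 4*14**2) + 3*5 = (-8 + 4*196) + 15 = (-8 + 784) + 15 = 776 + 15 = 791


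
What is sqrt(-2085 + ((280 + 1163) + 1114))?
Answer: 2*sqrt(118) ≈ 21.726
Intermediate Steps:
sqrt(-2085 + ((280 + 1163) + 1114)) = sqrt(-2085 + (1443 + 1114)) = sqrt(-2085 + 2557) = sqrt(472) = 2*sqrt(118)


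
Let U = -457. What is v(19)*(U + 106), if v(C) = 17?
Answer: -5967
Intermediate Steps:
v(19)*(U + 106) = 17*(-457 + 106) = 17*(-351) = -5967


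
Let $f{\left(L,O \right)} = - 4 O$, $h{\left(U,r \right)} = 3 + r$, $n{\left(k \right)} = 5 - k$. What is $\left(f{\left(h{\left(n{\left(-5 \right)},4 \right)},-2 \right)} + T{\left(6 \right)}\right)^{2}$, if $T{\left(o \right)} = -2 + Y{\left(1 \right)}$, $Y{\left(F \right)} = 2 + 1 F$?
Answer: $81$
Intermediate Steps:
$Y{\left(F \right)} = 2 + F$
$T{\left(o \right)} = 1$ ($T{\left(o \right)} = -2 + \left(2 + 1\right) = -2 + 3 = 1$)
$\left(f{\left(h{\left(n{\left(-5 \right)},4 \right)},-2 \right)} + T{\left(6 \right)}\right)^{2} = \left(\left(-4\right) \left(-2\right) + 1\right)^{2} = \left(8 + 1\right)^{2} = 9^{2} = 81$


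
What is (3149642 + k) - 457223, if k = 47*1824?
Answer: 2778147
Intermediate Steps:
k = 85728
(3149642 + k) - 457223 = (3149642 + 85728) - 457223 = 3235370 - 457223 = 2778147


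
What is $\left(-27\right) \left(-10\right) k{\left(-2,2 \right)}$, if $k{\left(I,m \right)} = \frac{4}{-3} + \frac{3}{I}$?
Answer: $-765$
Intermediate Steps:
$k{\left(I,m \right)} = - \frac{4}{3} + \frac{3}{I}$ ($k{\left(I,m \right)} = 4 \left(- \frac{1}{3}\right) + \frac{3}{I} = - \frac{4}{3} + \frac{3}{I}$)
$\left(-27\right) \left(-10\right) k{\left(-2,2 \right)} = \left(-27\right) \left(-10\right) \left(- \frac{4}{3} + \frac{3}{-2}\right) = 270 \left(- \frac{4}{3} + 3 \left(- \frac{1}{2}\right)\right) = 270 \left(- \frac{4}{3} - \frac{3}{2}\right) = 270 \left(- \frac{17}{6}\right) = -765$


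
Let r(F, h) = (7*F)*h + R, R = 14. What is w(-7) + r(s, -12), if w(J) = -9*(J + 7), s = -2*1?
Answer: 182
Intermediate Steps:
s = -2
r(F, h) = 14 + 7*F*h (r(F, h) = (7*F)*h + 14 = 7*F*h + 14 = 14 + 7*F*h)
w(J) = -63 - 9*J (w(J) = -9*(7 + J) = -63 - 9*J)
w(-7) + r(s, -12) = (-63 - 9*(-7)) + (14 + 7*(-2)*(-12)) = (-63 + 63) + (14 + 168) = 0 + 182 = 182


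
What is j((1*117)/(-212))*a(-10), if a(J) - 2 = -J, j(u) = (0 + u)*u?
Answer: 41067/11236 ≈ 3.6549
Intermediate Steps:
j(u) = u² (j(u) = u*u = u²)
a(J) = 2 - J
j((1*117)/(-212))*a(-10) = ((1*117)/(-212))²*(2 - 1*(-10)) = (117*(-1/212))²*(2 + 10) = (-117/212)²*12 = (13689/44944)*12 = 41067/11236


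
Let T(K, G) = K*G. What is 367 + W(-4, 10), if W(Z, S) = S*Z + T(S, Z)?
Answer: 287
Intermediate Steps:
T(K, G) = G*K
W(Z, S) = 2*S*Z (W(Z, S) = S*Z + Z*S = S*Z + S*Z = 2*S*Z)
367 + W(-4, 10) = 367 + 2*10*(-4) = 367 - 80 = 287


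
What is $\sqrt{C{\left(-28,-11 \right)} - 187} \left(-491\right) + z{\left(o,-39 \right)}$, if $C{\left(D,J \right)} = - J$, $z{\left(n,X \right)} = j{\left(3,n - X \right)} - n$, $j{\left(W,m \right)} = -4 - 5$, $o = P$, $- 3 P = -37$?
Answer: $- \frac{64}{3} - 1964 i \sqrt{11} \approx -21.333 - 6513.9 i$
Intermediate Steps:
$P = \frac{37}{3}$ ($P = \left(- \frac{1}{3}\right) \left(-37\right) = \frac{37}{3} \approx 12.333$)
$o = \frac{37}{3} \approx 12.333$
$j{\left(W,m \right)} = -9$ ($j{\left(W,m \right)} = -4 - 5 = -9$)
$z{\left(n,X \right)} = -9 - n$
$\sqrt{C{\left(-28,-11 \right)} - 187} \left(-491\right) + z{\left(o,-39 \right)} = \sqrt{\left(-1\right) \left(-11\right) - 187} \left(-491\right) - \frac{64}{3} = \sqrt{11 - 187} \left(-491\right) - \frac{64}{3} = \sqrt{-176} \left(-491\right) - \frac{64}{3} = 4 i \sqrt{11} \left(-491\right) - \frac{64}{3} = - 1964 i \sqrt{11} - \frac{64}{3} = - \frac{64}{3} - 1964 i \sqrt{11}$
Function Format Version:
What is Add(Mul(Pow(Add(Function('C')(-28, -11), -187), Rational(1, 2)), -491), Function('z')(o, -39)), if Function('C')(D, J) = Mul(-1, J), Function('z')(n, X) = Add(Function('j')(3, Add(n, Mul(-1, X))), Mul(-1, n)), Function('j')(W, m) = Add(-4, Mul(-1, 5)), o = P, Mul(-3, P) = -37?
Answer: Add(Rational(-64, 3), Mul(-1964, I, Pow(11, Rational(1, 2)))) ≈ Add(-21.333, Mul(-6513.9, I))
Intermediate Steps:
P = Rational(37, 3) (P = Mul(Rational(-1, 3), -37) = Rational(37, 3) ≈ 12.333)
o = Rational(37, 3) ≈ 12.333
Function('j')(W, m) = -9 (Function('j')(W, m) = Add(-4, -5) = -9)
Function('z')(n, X) = Add(-9, Mul(-1, n))
Add(Mul(Pow(Add(Function('C')(-28, -11), -187), Rational(1, 2)), -491), Function('z')(o, -39)) = Add(Mul(Pow(Add(Mul(-1, -11), -187), Rational(1, 2)), -491), Add(-9, Mul(-1, Rational(37, 3)))) = Add(Mul(Pow(Add(11, -187), Rational(1, 2)), -491), Add(-9, Rational(-37, 3))) = Add(Mul(Pow(-176, Rational(1, 2)), -491), Rational(-64, 3)) = Add(Mul(Mul(4, I, Pow(11, Rational(1, 2))), -491), Rational(-64, 3)) = Add(Mul(-1964, I, Pow(11, Rational(1, 2))), Rational(-64, 3)) = Add(Rational(-64, 3), Mul(-1964, I, Pow(11, Rational(1, 2))))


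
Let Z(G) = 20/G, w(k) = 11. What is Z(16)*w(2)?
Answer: 55/4 ≈ 13.750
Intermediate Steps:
Z(16)*w(2) = (20/16)*11 = (20*(1/16))*11 = (5/4)*11 = 55/4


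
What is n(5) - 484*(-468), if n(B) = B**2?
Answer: 226537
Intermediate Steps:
n(5) - 484*(-468) = 5**2 - 484*(-468) = 25 + 226512 = 226537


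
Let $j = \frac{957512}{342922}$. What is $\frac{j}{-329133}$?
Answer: $- \frac{478756}{56433473313} \approx -8.4835 \cdot 10^{-6}$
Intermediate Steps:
$j = \frac{478756}{171461}$ ($j = 957512 \cdot \frac{1}{342922} = \frac{478756}{171461} \approx 2.7922$)
$\frac{j}{-329133} = \frac{478756}{171461 \left(-329133\right)} = \frac{478756}{171461} \left(- \frac{1}{329133}\right) = - \frac{478756}{56433473313}$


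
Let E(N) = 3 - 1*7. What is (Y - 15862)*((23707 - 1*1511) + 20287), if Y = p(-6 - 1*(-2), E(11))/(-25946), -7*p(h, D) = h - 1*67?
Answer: -17484110698215/25946 ≈ -6.7387e+8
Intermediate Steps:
E(N) = -4 (E(N) = 3 - 7 = -4)
p(h, D) = 67/7 - h/7 (p(h, D) = -(h - 1*67)/7 = -(h - 67)/7 = -(-67 + h)/7 = 67/7 - h/7)
Y = -71/181622 (Y = (67/7 - (-6 - 1*(-2))/7)/(-25946) = (67/7 - (-6 + 2)/7)*(-1/25946) = (67/7 - ⅐*(-4))*(-1/25946) = (67/7 + 4/7)*(-1/25946) = (71/7)*(-1/25946) = -71/181622 ≈ -0.00039092)
(Y - 15862)*((23707 - 1*1511) + 20287) = (-71/181622 - 15862)*((23707 - 1*1511) + 20287) = -2880888235*((23707 - 1511) + 20287)/181622 = -2880888235*(22196 + 20287)/181622 = -2880888235/181622*42483 = -17484110698215/25946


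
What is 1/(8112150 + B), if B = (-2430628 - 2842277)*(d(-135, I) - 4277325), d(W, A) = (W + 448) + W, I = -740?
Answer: 1/22552997914185 ≈ 4.4340e-14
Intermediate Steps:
d(W, A) = 448 + 2*W (d(W, A) = (448 + W) + W = 448 + 2*W)
B = 22552989802035 (B = (-2430628 - 2842277)*((448 + 2*(-135)) - 4277325) = -5272905*((448 - 270) - 4277325) = -5272905*(178 - 4277325) = -5272905*(-4277147) = 22552989802035)
1/(8112150 + B) = 1/(8112150 + 22552989802035) = 1/22552997914185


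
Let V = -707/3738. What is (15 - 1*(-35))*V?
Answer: -2525/267 ≈ -9.4569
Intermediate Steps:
V = -101/534 (V = -707*1/3738 = -101/534 ≈ -0.18914)
(15 - 1*(-35))*V = (15 - 1*(-35))*(-101/534) = (15 + 35)*(-101/534) = 50*(-101/534) = -2525/267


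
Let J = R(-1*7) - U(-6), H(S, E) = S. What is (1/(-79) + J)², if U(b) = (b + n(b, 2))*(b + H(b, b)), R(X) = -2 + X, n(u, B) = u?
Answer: 146119744/6241 ≈ 23413.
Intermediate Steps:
U(b) = 4*b² (U(b) = (b + b)*(b + b) = (2*b)*(2*b) = 4*b²)
J = -153 (J = (-2 - 1*7) - 4*(-6)² = (-2 - 7) - 4*36 = -9 - 1*144 = -9 - 144 = -153)
(1/(-79) + J)² = (1/(-79) - 153)² = (-1/79 - 153)² = (-12088/79)² = 146119744/6241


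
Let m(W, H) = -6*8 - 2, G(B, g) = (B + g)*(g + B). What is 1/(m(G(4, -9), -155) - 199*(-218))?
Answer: 1/43332 ≈ 2.3078e-5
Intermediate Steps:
G(B, g) = (B + g)**2 (G(B, g) = (B + g)*(B + g) = (B + g)**2)
m(W, H) = -50 (m(W, H) = -48 - 2 = -50)
1/(m(G(4, -9), -155) - 199*(-218)) = 1/(-50 - 199*(-218)) = 1/(-50 + 43382) = 1/43332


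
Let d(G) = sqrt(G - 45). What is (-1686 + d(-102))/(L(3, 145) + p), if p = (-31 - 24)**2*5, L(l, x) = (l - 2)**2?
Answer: -281/2521 + 7*I*sqrt(3)/15126 ≈ -0.11146 + 0.00080156*I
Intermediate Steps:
L(l, x) = (-2 + l)**2
d(G) = sqrt(-45 + G)
p = 15125 (p = (-55)**2*5 = 3025*5 = 15125)
(-1686 + d(-102))/(L(3, 145) + p) = (-1686 + sqrt(-45 - 102))/((-2 + 3)**2 + 15125) = (-1686 + sqrt(-147))/(1**2 + 15125) = (-1686 + 7*I*sqrt(3))/(1 + 15125) = (-1686 + 7*I*sqrt(3))/15126 = (-1686 + 7*I*sqrt(3))*(1/15126) = -281/2521 + 7*I*sqrt(3)/15126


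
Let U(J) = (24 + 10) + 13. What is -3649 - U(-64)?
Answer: -3696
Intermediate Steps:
U(J) = 47 (U(J) = 34 + 13 = 47)
-3649 - U(-64) = -3649 - 1*47 = -3649 - 47 = -3696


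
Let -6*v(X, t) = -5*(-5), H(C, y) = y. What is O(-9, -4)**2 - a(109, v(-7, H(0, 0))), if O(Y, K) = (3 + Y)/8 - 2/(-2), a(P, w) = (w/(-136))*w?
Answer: 931/4896 ≈ 0.19016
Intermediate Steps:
v(X, t) = -25/6 (v(X, t) = -(-5)*(-5)/6 = -1/6*25 = -25/6)
a(P, w) = -w**2/136 (a(P, w) = (w*(-1/136))*w = (-w/136)*w = -w**2/136)
O(Y, K) = 11/8 + Y/8 (O(Y, K) = (3 + Y)*(1/8) - 2*(-1/2) = (3/8 + Y/8) + 1 = 11/8 + Y/8)
O(-9, -4)**2 - a(109, v(-7, H(0, 0))) = (11/8 + (1/8)*(-9))**2 - (-1)*(-25/6)**2/136 = (11/8 - 9/8)**2 - (-1)*625/(136*36) = (1/4)**2 - 1*(-625/4896) = 1/16 + 625/4896 = 931/4896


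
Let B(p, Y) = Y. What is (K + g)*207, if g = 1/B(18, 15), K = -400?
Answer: -413931/5 ≈ -82786.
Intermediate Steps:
g = 1/15 ≈ 0.066667
(K + g)*207 = (-400 + 1/15)*207 = -5999/15*207 = -413931/5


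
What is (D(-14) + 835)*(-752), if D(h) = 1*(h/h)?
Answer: -628672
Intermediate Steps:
D(h) = 1 (D(h) = 1*1 = 1)
(D(-14) + 835)*(-752) = (1 + 835)*(-752) = 836*(-752) = -628672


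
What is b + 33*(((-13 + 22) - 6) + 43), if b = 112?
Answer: 1630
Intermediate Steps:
b + 33*(((-13 + 22) - 6) + 43) = 112 + 33*(((-13 + 22) - 6) + 43) = 112 + 33*((9 - 6) + 43) = 112 + 33*(3 + 43) = 112 + 33*46 = 112 + 1518 = 1630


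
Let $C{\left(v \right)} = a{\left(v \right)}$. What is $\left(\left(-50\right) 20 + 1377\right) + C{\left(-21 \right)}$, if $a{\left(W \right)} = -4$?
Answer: $373$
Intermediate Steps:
$C{\left(v \right)} = -4$
$\left(\left(-50\right) 20 + 1377\right) + C{\left(-21 \right)} = \left(\left(-50\right) 20 + 1377\right) - 4 = \left(-1000 + 1377\right) - 4 = 377 - 4 = 373$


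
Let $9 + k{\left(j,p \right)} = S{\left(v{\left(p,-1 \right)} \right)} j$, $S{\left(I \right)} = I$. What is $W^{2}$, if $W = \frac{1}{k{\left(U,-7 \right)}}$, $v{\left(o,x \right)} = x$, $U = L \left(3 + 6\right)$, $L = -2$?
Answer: $\frac{1}{81} \approx 0.012346$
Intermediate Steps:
$U = -18$ ($U = - 2 \left(3 + 6\right) = \left(-2\right) 9 = -18$)
$k{\left(j,p \right)} = -9 - j$
$W = \frac{1}{9}$ ($W = \frac{1}{-9 - -18} = \frac{1}{-9 + 18} = \frac{1}{9} \approx 0.11111$)
$W^{2} = \left(\frac{1}{9}\right)^{2} = \frac{1}{81}$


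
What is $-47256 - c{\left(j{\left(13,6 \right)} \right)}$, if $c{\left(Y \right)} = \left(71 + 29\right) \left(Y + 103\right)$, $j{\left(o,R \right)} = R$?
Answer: $-58156$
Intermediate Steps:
$c{\left(Y \right)} = 10300 + 100 Y$ ($c{\left(Y \right)} = 100 \left(103 + Y\right) = 10300 + 100 Y$)
$-47256 - c{\left(j{\left(13,6 \right)} \right)} = -47256 - \left(10300 + 100 \cdot 6\right) = -47256 - \left(10300 + 600\right) = -47256 - 10900 = -58156$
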